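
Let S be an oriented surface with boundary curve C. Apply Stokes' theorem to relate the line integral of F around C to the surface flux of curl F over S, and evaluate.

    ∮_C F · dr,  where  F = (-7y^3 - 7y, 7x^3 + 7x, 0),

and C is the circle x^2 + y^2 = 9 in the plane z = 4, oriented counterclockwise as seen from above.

Let S be the flat disk x^2 + y^2 ≤ 9 in the plane z = 4, with upward unit normal n̂ = ẑ. By Stokes' theorem,

    ∮_C F · dr = ∬_S (∇ × F) · n̂ dS = ∬_D (curl F)_z dA,

where D is the disk x^2 + y^2 ≤ 9.

Compute the curl of F = (-7y^3 - 7y, 7x^3 + 7x, 0):
    (∇ × F)_x = ∂F_z/∂y - ∂F_y/∂z = 0,
    (∇ × F)_y = ∂F_x/∂z - ∂F_z/∂x = 0,
    (∇ × F)_z = ∂F_y/∂x - ∂F_x/∂y = 21x^2 + 21y^2 + 14.

On z = 4, (curl F)_z = 21x^2 + 21y^2 + 14.

Convert to polar (x = r cos θ, y = r sin θ, dA = r dr dθ); the integrand becomes 21r^2 + 14, so

    ∬_D (curl F)_z dA = ∫_0^{2π} ∫_0^{3} (21r^2 + 14) · r dr dθ.

Inner (r from 0 to 3): 1953/4.
Outer (θ from 0 to 2π): 1953π/2.

Therefore ∮_C F · dr = 1953π/2.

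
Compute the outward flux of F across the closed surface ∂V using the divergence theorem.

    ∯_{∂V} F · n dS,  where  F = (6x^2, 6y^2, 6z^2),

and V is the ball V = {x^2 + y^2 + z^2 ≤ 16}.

By the divergence theorem,

    ∯_{∂V} F · n dS = ∭_V (∇ · F) dV.

Compute the divergence:
    ∇ · F = ∂F_x/∂x + ∂F_y/∂y + ∂F_z/∂z = 12x + 12y + 12z.

In spherical coordinates, x = ρ sin(φ) cos(θ), y = ρ sin(φ) sin(θ), z = ρ cos(φ), dV = ρ^2 sin(φ) dρ dφ dθ, with 0 ≤ ρ ≤ 4, 0 ≤ φ ≤ π, 0 ≤ θ ≤ 2π.

The integrand, after substitution and multiplying by the volume element, becomes (12ρ (sqrt(2)sin(φ)sin(θ + π/4) + cos(φ))) · ρ^2 sin(φ), so

    ∭_V (∇·F) dV = ∫_0^{2π} ∫_0^{π} ∫_0^{4} (12ρ (sqrt(2)sin(φ)sin(θ + π/4) + cos(φ))) · ρ^2 sin(φ) dρ dφ dθ.

Inner (ρ from 0 to 4): 768(sqrt(2)sin(φ)sin(θ + π/4) + cos(φ))sin(φ).
Middle (φ from 0 to π): 384sqrt(2)π sin(θ + π/4).
Outer (θ from 0 to 2π): 0.

Therefore ∯_{∂V} F · n dS = 0.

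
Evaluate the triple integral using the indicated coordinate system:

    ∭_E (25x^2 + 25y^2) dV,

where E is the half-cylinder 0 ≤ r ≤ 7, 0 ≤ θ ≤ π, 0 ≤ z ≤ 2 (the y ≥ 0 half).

In cylindrical coordinates, x = r cos(θ), y = r sin(θ), z = z, and dV = r dr dθ dz.

The integrand becomes 25r^2, so

    ∭_E (25x^2 + 25y^2) dV = ∫_{0}^{π} ∫_{0}^{7} ∫_{0}^{2} (25r^2) · r dz dr dθ.

Inner (z): 50r^3.
Middle (r from 0 to 7): 60025/2.
Outer (θ): 60025π/2.

Therefore the triple integral equals 60025π/2.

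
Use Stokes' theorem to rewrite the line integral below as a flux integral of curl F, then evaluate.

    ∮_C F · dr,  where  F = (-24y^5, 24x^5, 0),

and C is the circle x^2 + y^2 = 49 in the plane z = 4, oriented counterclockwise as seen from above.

Let S be the flat disk x^2 + y^2 ≤ 49 in the plane z = 4, with upward unit normal n̂ = ẑ. By Stokes' theorem,

    ∮_C F · dr = ∬_S (∇ × F) · n̂ dS = ∬_D (curl F)_z dA,

where D is the disk x^2 + y^2 ≤ 49.

Compute the curl of F = (-24y^5, 24x^5, 0):
    (∇ × F)_x = ∂F_z/∂y - ∂F_y/∂z = 0,
    (∇ × F)_y = ∂F_x/∂z - ∂F_z/∂x = 0,
    (∇ × F)_z = ∂F_y/∂x - ∂F_x/∂y = 120x^4 + 120y^4.

On z = 4, (curl F)_z = 120x^4 + 120y^4.

Convert to polar (x = r cos θ, y = r sin θ, dA = r dr dθ); the integrand becomes 120r^4(sin(θ)^4 + cos(θ)^4), so

    ∬_D (curl F)_z dA = ∫_0^{2π} ∫_0^{7} (120r^4(sin(θ)^4 + cos(θ)^4)) · r dr dθ.

Inner (r from 0 to 7): 2352980sin(θ)^4 + 2352980cos(θ)^4.
Outer (θ from 0 to 2π): 3529470π.

Therefore ∮_C F · dr = 3529470π.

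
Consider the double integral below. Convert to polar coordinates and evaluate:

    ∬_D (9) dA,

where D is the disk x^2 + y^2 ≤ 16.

The region D is 0 ≤ r ≤ 4, 0 ≤ θ ≤ 2π in polar coordinates, where x = r cos(θ), y = r sin(θ), and dA = r dr dθ.

Under the substitution, the integrand becomes 9, so

    ∬_D (9) dA = ∫_{0}^{2π} ∫_{0}^{4} (9) · r dr dθ.

Inner integral (in r): ∫_{0}^{4} (9) · r dr = 72.

Outer integral (in θ): ∫_{0}^{2π} (72) dθ = 144π.

Therefore ∬_D (9) dA = 144π.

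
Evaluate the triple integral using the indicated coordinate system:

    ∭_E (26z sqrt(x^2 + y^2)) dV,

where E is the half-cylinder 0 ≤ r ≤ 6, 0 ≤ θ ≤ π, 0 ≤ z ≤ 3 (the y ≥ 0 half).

In cylindrical coordinates, x = r cos(θ), y = r sin(θ), z = z, and dV = r dr dθ dz.

The integrand becomes 26r z, so

    ∭_E (26z sqrt(x^2 + y^2)) dV = ∫_{0}^{π} ∫_{0}^{6} ∫_{0}^{3} (26r z) · r dz dr dθ.

Inner (z): 117r^2.
Middle (r from 0 to 6): 8424.
Outer (θ): 8424π.

Therefore the triple integral equals 8424π.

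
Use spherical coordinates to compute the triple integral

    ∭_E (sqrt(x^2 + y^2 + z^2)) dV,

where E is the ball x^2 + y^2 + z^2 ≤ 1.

In spherical coordinates, x = ρ sin(φ) cos(θ), y = ρ sin(φ) sin(θ), z = ρ cos(φ), and dV = ρ^2 sin(φ) dρ dφ dθ.

The integrand becomes ρ, so

    ∭_E (sqrt(x^2 + y^2 + z^2)) dV = ∫_{0}^{2π} ∫_{0}^{π} ∫_{0}^{1} (ρ) · ρ^2 sin(φ) dρ dφ dθ.

Inner (ρ): sin(φ)/4.
Middle (φ): 1/2.
Outer (θ): π.

Therefore the triple integral equals π.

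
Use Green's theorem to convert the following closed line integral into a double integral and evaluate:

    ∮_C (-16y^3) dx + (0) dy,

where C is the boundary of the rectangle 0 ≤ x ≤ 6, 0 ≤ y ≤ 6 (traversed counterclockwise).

Green's theorem converts the closed line integral into a double integral over the enclosed region D:

    ∮_C P dx + Q dy = ∬_D (∂Q/∂x - ∂P/∂y) dA.

Here P = -16y^3, Q = 0, so

    ∂Q/∂x = 0,    ∂P/∂y = -48y^2,
    ∂Q/∂x - ∂P/∂y = 48y^2.

D is the region 0 ≤ x ≤ 6, 0 ≤ y ≤ 6. Evaluating the double integral:

    ∬_D (48y^2) dA = ∫_0^{6} ∫_0^{6} (48y^2) dy dx.

Inner (y from 0 to 6): 3456.
Outer (x from 0 to 6): 20736.

Therefore ∮_C P dx + Q dy = 20736.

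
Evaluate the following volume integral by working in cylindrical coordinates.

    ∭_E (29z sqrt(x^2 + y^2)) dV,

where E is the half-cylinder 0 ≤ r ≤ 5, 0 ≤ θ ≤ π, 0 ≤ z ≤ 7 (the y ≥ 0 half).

In cylindrical coordinates, x = r cos(θ), y = r sin(θ), z = z, and dV = r dr dθ dz.

The integrand becomes 29r z, so

    ∭_E (29z sqrt(x^2 + y^2)) dV = ∫_{0}^{π} ∫_{0}^{5} ∫_{0}^{7} (29r z) · r dz dr dθ.

Inner (z): 1421r^2/2.
Middle (r from 0 to 5): 177625/6.
Outer (θ): 177625π/6.

Therefore the triple integral equals 177625π/6.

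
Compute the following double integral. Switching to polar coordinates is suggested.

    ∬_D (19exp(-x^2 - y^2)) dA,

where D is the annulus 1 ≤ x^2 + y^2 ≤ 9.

The region D is 1 ≤ r ≤ 3, 0 ≤ θ ≤ 2π in polar coordinates, where x = r cos(θ), y = r sin(θ), and dA = r dr dθ.

Under the substitution, the integrand becomes 19exp(-r^2), so

    ∬_D (19exp(-x^2 - y^2)) dA = ∫_{0}^{2π} ∫_{1}^{3} (19exp(-r^2)) · r dr dθ.

Inner integral (in r): ∫_{1}^{3} (19exp(-r^2)) · r dr = -(19 - 19exp(8))exp(-9)/2.

Outer integral (in θ): ∫_{0}^{2π} (-(19 - 19exp(8))exp(-9)/2) dθ = -19π (1 - exp(8))exp(-9).

Therefore ∬_D (19exp(-x^2 - y^2)) dA = -19π (1 - exp(8))exp(-9).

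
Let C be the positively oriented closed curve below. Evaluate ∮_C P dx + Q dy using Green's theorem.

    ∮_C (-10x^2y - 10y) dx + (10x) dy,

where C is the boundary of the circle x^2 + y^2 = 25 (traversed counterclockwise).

Green's theorem converts the closed line integral into a double integral over the enclosed region D:

    ∮_C P dx + Q dy = ∬_D (∂Q/∂x - ∂P/∂y) dA.

Here P = -10x^2y - 10y, Q = 10x, so

    ∂Q/∂x = 10,    ∂P/∂y = -10x^2 - 10,
    ∂Q/∂x - ∂P/∂y = 10x^2 + 20.

D is the region x^2 + y^2 ≤ 25. Evaluating the double integral:

In polar coordinates (x = r cos θ, y = r sin θ, dA = r dr dθ) the integrand becomes 10r^2cos(θ)^2 + 20, so

    ∬_D (10x^2 + 20) dA = ∫_0^{2π} ∫_0^{5} (10r^2cos(θ)^2 + 20) · r dr dθ.

Inner (r from 0 to 5): 3125cos(θ)^2/2 + 250.
Outer (θ from 0 to 2π): 4125π/2.

Therefore ∮_C P dx + Q dy = 4125π/2.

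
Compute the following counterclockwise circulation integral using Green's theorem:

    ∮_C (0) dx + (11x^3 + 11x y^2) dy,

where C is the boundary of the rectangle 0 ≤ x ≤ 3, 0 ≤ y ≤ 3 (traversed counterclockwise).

Green's theorem converts the closed line integral into a double integral over the enclosed region D:

    ∮_C P dx + Q dy = ∬_D (∂Q/∂x - ∂P/∂y) dA.

Here P = 0, Q = 11x^3 + 11x y^2, so

    ∂Q/∂x = 33x^2 + 11y^2,    ∂P/∂y = 0,
    ∂Q/∂x - ∂P/∂y = 33x^2 + 11y^2.

D is the region 0 ≤ x ≤ 3, 0 ≤ y ≤ 3. Evaluating the double integral:

    ∬_D (33x^2 + 11y^2) dA = ∫_0^{3} ∫_0^{3} (33x^2 + 11y^2) dy dx.

Inner (y from 0 to 3): 99x^2 + 99.
Outer (x from 0 to 3): 1188.

Therefore ∮_C P dx + Q dy = 1188.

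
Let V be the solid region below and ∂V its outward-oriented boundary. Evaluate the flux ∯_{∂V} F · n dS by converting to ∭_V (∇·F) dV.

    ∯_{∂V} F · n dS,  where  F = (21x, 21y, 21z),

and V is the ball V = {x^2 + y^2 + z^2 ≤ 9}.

By the divergence theorem,

    ∯_{∂V} F · n dS = ∭_V (∇ · F) dV.

Compute the divergence:
    ∇ · F = ∂F_x/∂x + ∂F_y/∂y + ∂F_z/∂z = 21 + 21 + 21 = 63.

In spherical coordinates, x = ρ sin(φ) cos(θ), y = ρ sin(φ) sin(θ), z = ρ cos(φ), dV = ρ^2 sin(φ) dρ dφ dθ, with 0 ≤ ρ ≤ 3, 0 ≤ φ ≤ π, 0 ≤ θ ≤ 2π.

The integrand, after substitution and multiplying by the volume element, becomes (63) · ρ^2 sin(φ), so

    ∭_V (∇·F) dV = ∫_0^{2π} ∫_0^{π} ∫_0^{3} (63) · ρ^2 sin(φ) dρ dφ dθ.

Inner (ρ from 0 to 3): 567sin(φ).
Middle (φ from 0 to π): 1134.
Outer (θ from 0 to 2π): 2268π.

Therefore ∯_{∂V} F · n dS = 2268π.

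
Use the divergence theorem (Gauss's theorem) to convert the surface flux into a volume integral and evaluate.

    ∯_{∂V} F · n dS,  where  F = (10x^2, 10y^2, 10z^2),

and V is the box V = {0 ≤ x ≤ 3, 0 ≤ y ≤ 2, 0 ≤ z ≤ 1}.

By the divergence theorem,

    ∯_{∂V} F · n dS = ∭_V (∇ · F) dV.

Compute the divergence:
    ∇ · F = ∂F_x/∂x + ∂F_y/∂y + ∂F_z/∂z = 20x + 20y + 20z.

V is a rectangular box, so dV = dx dy dz with 0 ≤ x ≤ 3, 0 ≤ y ≤ 2, 0 ≤ z ≤ 1.

Integrate (20x + 20y + 20z) over V as an iterated integral:

    ∭_V (∇·F) dV = ∫_0^{3} ∫_0^{2} ∫_0^{1} (20x + 20y + 20z) dz dy dx.

Inner (z from 0 to 1): 20x + 20y + 10.
Middle (y from 0 to 2): 40x + 60.
Outer (x from 0 to 3): 360.

Therefore ∯_{∂V} F · n dS = 360.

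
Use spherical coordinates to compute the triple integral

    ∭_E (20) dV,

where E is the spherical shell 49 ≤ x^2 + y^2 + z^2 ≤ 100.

In spherical coordinates, x = ρ sin(φ) cos(θ), y = ρ sin(φ) sin(θ), z = ρ cos(φ), and dV = ρ^2 sin(φ) dρ dφ dθ.

The integrand becomes 20, so

    ∭_E (20) dV = ∫_{0}^{2π} ∫_{0}^{π} ∫_{7}^{10} (20) · ρ^2 sin(φ) dρ dφ dθ.

Inner (ρ): 4380sin(φ).
Middle (φ): 8760.
Outer (θ): 17520π.

Therefore the triple integral equals 17520π.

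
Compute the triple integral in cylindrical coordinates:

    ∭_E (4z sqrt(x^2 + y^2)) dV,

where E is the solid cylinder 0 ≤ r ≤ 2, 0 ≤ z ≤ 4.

In cylindrical coordinates, x = r cos(θ), y = r sin(θ), z = z, and dV = r dr dθ dz.

The integrand becomes 4r z, so

    ∭_E (4z sqrt(x^2 + y^2)) dV = ∫_{0}^{2π} ∫_{0}^{2} ∫_{0}^{4} (4r z) · r dz dr dθ.

Inner (z): 32r^2.
Middle (r from 0 to 2): 256/3.
Outer (θ): 512π/3.

Therefore the triple integral equals 512π/3.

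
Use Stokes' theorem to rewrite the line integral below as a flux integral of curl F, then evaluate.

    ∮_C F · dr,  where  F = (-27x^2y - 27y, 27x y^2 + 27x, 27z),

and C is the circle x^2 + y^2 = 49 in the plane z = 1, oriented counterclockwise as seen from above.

Let S be the flat disk x^2 + y^2 ≤ 49 in the plane z = 1, with upward unit normal n̂ = ẑ. By Stokes' theorem,

    ∮_C F · dr = ∬_S (∇ × F) · n̂ dS = ∬_D (curl F)_z dA,

where D is the disk x^2 + y^2 ≤ 49.

Compute the curl of F = (-27x^2y - 27y, 27x y^2 + 27x, 27z):
    (∇ × F)_x = ∂F_z/∂y - ∂F_y/∂z = 0,
    (∇ × F)_y = ∂F_x/∂z - ∂F_z/∂x = 0,
    (∇ × F)_z = ∂F_y/∂x - ∂F_x/∂y = 27x^2 + 27y^2 + 54.

On z = 1, (curl F)_z = 27x^2 + 27y^2 + 54.

Convert to polar (x = r cos θ, y = r sin θ, dA = r dr dθ); the integrand becomes 27r^2 + 54, so

    ∬_D (curl F)_z dA = ∫_0^{2π} ∫_0^{7} (27r^2 + 54) · r dr dθ.

Inner (r from 0 to 7): 70119/4.
Outer (θ from 0 to 2π): 70119π/2.

Therefore ∮_C F · dr = 70119π/2.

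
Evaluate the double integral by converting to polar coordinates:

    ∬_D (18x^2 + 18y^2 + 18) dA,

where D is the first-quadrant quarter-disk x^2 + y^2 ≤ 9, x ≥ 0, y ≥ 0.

The region D is 0 ≤ r ≤ 3, 0 ≤ θ ≤ π/2 in polar coordinates, where x = r cos(θ), y = r sin(θ), and dA = r dr dθ.

Under the substitution, the integrand becomes 18r^2 + 18, so

    ∬_D (18x^2 + 18y^2 + 18) dA = ∫_{0}^{π/2} ∫_{0}^{3} (18r^2 + 18) · r dr dθ.

Inner integral (in r): ∫_{0}^{3} (18r^2 + 18) · r dr = 891/2.

Outer integral (in θ): ∫_{0}^{π/2} (891/2) dθ = 891π/4.

Therefore ∬_D (18x^2 + 18y^2 + 18) dA = 891π/4.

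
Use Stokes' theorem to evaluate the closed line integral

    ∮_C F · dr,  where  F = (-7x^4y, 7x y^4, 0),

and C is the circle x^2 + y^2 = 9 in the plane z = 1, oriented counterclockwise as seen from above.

Let S be the flat disk x^2 + y^2 ≤ 9 in the plane z = 1, with upward unit normal n̂ = ẑ. By Stokes' theorem,

    ∮_C F · dr = ∬_S (∇ × F) · n̂ dS = ∬_D (curl F)_z dA,

where D is the disk x^2 + y^2 ≤ 9.

Compute the curl of F = (-7x^4y, 7x y^4, 0):
    (∇ × F)_x = ∂F_z/∂y - ∂F_y/∂z = 0,
    (∇ × F)_y = ∂F_x/∂z - ∂F_z/∂x = 0,
    (∇ × F)_z = ∂F_y/∂x - ∂F_x/∂y = 7x^4 + 7y^4.

On z = 1, (curl F)_z = 7x^4 + 7y^4.

Convert to polar (x = r cos θ, y = r sin θ, dA = r dr dθ); the integrand becomes 7r^4(sin(θ)^4 + cos(θ)^4), so

    ∬_D (curl F)_z dA = ∫_0^{2π} ∫_0^{3} (7r^4(sin(θ)^4 + cos(θ)^4)) · r dr dθ.

Inner (r from 0 to 3): 1701sin(θ)^4/2 + 1701cos(θ)^4/2.
Outer (θ from 0 to 2π): 5103π/4.

Therefore ∮_C F · dr = 5103π/4.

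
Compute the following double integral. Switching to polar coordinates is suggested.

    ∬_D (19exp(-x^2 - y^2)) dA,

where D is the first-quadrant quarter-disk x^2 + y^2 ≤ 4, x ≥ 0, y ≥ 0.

The region D is 0 ≤ r ≤ 2, 0 ≤ θ ≤ π/2 in polar coordinates, where x = r cos(θ), y = r sin(θ), and dA = r dr dθ.

Under the substitution, the integrand becomes 19exp(-r^2), so

    ∬_D (19exp(-x^2 - y^2)) dA = ∫_{0}^{π/2} ∫_{0}^{2} (19exp(-r^2)) · r dr dθ.

Inner integral (in r): ∫_{0}^{2} (19exp(-r^2)) · r dr = 19/2 - 19exp(-4)/2.

Outer integral (in θ): ∫_{0}^{π/2} (19/2 - 19exp(-4)/2) dθ = -19π (1 - exp(4))exp(-4)/4.

Therefore ∬_D (19exp(-x^2 - y^2)) dA = -19π (1 - exp(4))exp(-4)/4.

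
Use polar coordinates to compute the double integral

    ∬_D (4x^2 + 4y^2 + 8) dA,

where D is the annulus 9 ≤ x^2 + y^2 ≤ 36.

The region D is 3 ≤ r ≤ 6, 0 ≤ θ ≤ 2π in polar coordinates, where x = r cos(θ), y = r sin(θ), and dA = r dr dθ.

Under the substitution, the integrand becomes 4r^2 + 8, so

    ∬_D (4x^2 + 4y^2 + 8) dA = ∫_{0}^{2π} ∫_{3}^{6} (4r^2 + 8) · r dr dθ.

Inner integral (in r): ∫_{3}^{6} (4r^2 + 8) · r dr = 1323.

Outer integral (in θ): ∫_{0}^{2π} (1323) dθ = 2646π.

Therefore ∬_D (4x^2 + 4y^2 + 8) dA = 2646π.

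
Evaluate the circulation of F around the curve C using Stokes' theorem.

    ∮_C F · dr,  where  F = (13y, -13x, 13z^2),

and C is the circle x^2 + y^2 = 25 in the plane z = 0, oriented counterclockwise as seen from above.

Let S be the flat disk x^2 + y^2 ≤ 25 in the plane z = 0, with upward unit normal n̂ = ẑ. By Stokes' theorem,

    ∮_C F · dr = ∬_S (∇ × F) · n̂ dS = ∬_D (curl F)_z dA,

where D is the disk x^2 + y^2 ≤ 25.

Compute the curl of F = (13y, -13x, 13z^2):
    (∇ × F)_x = ∂F_z/∂y - ∂F_y/∂z = 0,
    (∇ × F)_y = ∂F_x/∂z - ∂F_z/∂x = 0,
    (∇ × F)_z = ∂F_y/∂x - ∂F_x/∂y = -26.

On z = 0, (curl F)_z = -26.

Convert to polar (x = r cos θ, y = r sin θ, dA = r dr dθ); the integrand becomes -26, so

    ∬_D (curl F)_z dA = ∫_0^{2π} ∫_0^{5} (-26) · r dr dθ.

Inner (r from 0 to 5): -325.
Outer (θ from 0 to 2π): -650π.

Therefore ∮_C F · dr = -650π.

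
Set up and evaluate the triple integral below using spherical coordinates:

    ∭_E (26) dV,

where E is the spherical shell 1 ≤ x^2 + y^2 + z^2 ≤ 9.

In spherical coordinates, x = ρ sin(φ) cos(θ), y = ρ sin(φ) sin(θ), z = ρ cos(φ), and dV = ρ^2 sin(φ) dρ dφ dθ.

The integrand becomes 26, so

    ∭_E (26) dV = ∫_{0}^{2π} ∫_{0}^{π} ∫_{1}^{3} (26) · ρ^2 sin(φ) dρ dφ dθ.

Inner (ρ): 676sin(φ)/3.
Middle (φ): 1352/3.
Outer (θ): 2704π/3.

Therefore the triple integral equals 2704π/3.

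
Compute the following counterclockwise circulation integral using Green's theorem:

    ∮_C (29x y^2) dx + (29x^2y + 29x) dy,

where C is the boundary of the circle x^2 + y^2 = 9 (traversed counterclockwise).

Green's theorem converts the closed line integral into a double integral over the enclosed region D:

    ∮_C P dx + Q dy = ∬_D (∂Q/∂x - ∂P/∂y) dA.

Here P = 29x y^2, Q = 29x^2y + 29x, so

    ∂Q/∂x = 58x y + 29,    ∂P/∂y = 58x y,
    ∂Q/∂x - ∂P/∂y = 29.

D is the region x^2 + y^2 ≤ 9. Evaluating the double integral:

In polar coordinates (x = r cos θ, y = r sin θ, dA = r dr dθ) the integrand becomes 29, so

    ∬_D (29) dA = ∫_0^{2π} ∫_0^{3} (29) · r dr dθ.

Inner (r from 0 to 3): 261/2.
Outer (θ from 0 to 2π): 261π.

Therefore ∮_C P dx + Q dy = 261π.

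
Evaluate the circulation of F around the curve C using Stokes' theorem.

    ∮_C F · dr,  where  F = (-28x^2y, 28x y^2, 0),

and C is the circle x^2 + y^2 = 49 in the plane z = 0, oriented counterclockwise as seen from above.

Let S be the flat disk x^2 + y^2 ≤ 49 in the plane z = 0, with upward unit normal n̂ = ẑ. By Stokes' theorem,

    ∮_C F · dr = ∬_S (∇ × F) · n̂ dS = ∬_D (curl F)_z dA,

where D is the disk x^2 + y^2 ≤ 49.

Compute the curl of F = (-28x^2y, 28x y^2, 0):
    (∇ × F)_x = ∂F_z/∂y - ∂F_y/∂z = 0,
    (∇ × F)_y = ∂F_x/∂z - ∂F_z/∂x = 0,
    (∇ × F)_z = ∂F_y/∂x - ∂F_x/∂y = 28x^2 + 28y^2.

On z = 0, (curl F)_z = 28x^2 + 28y^2.

Convert to polar (x = r cos θ, y = r sin θ, dA = r dr dθ); the integrand becomes 28r^2, so

    ∬_D (curl F)_z dA = ∫_0^{2π} ∫_0^{7} (28r^2) · r dr dθ.

Inner (r from 0 to 7): 16807.
Outer (θ from 0 to 2π): 33614π.

Therefore ∮_C F · dr = 33614π.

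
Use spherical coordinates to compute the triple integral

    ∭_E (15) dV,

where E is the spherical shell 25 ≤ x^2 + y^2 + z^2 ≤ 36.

In spherical coordinates, x = ρ sin(φ) cos(θ), y = ρ sin(φ) sin(θ), z = ρ cos(φ), and dV = ρ^2 sin(φ) dρ dφ dθ.

The integrand becomes 15, so

    ∭_E (15) dV = ∫_{0}^{2π} ∫_{0}^{π} ∫_{5}^{6} (15) · ρ^2 sin(φ) dρ dφ dθ.

Inner (ρ): 455sin(φ).
Middle (φ): 910.
Outer (θ): 1820π.

Therefore the triple integral equals 1820π.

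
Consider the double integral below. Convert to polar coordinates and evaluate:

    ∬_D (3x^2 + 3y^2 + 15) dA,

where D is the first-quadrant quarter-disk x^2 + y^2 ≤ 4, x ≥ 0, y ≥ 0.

The region D is 0 ≤ r ≤ 2, 0 ≤ θ ≤ π/2 in polar coordinates, where x = r cos(θ), y = r sin(θ), and dA = r dr dθ.

Under the substitution, the integrand becomes 3r^2 + 15, so

    ∬_D (3x^2 + 3y^2 + 15) dA = ∫_{0}^{π/2} ∫_{0}^{2} (3r^2 + 15) · r dr dθ.

Inner integral (in r): ∫_{0}^{2} (3r^2 + 15) · r dr = 42.

Outer integral (in θ): ∫_{0}^{π/2} (42) dθ = 21π.

Therefore ∬_D (3x^2 + 3y^2 + 15) dA = 21π.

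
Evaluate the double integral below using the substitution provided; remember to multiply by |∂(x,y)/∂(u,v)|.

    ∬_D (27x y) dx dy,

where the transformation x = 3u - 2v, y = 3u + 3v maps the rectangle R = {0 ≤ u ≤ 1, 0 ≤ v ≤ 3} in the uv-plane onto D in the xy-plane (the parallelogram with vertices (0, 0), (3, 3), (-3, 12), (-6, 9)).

Compute the Jacobian determinant of (x, y) with respect to (u, v):

    ∂(x,y)/∂(u,v) = | 3  -2 | = (3)(3) - (-2)(3) = 15.
                   | 3  3 |

Its absolute value is |J| = 15 (the area scaling factor).

Substituting x = 3u - 2v, y = 3u + 3v into the integrand,

    27x y → 243u^2 + 81u v - 162v^2,

so the integral becomes

    ∬_R (243u^2 + 81u v - 162v^2) · |J| du dv = ∫_0^1 ∫_0^3 (3645u^2 + 1215u v - 2430v^2) dv du.

Inner (v): 10935u^2 + 10935u/2 - 21870.
Outer (u): -61965/4.

Therefore ∬_D (27x y) dx dy = -61965/4.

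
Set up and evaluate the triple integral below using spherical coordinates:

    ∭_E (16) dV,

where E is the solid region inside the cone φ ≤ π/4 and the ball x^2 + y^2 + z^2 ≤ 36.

In spherical coordinates, x = ρ sin(φ) cos(θ), y = ρ sin(φ) sin(θ), z = ρ cos(φ), and dV = ρ^2 sin(φ) dρ dφ dθ.

The integrand becomes 16, so

    ∭_E (16) dV = ∫_{0}^{2π} ∫_{0}^{π/4} ∫_{0}^{6} (16) · ρ^2 sin(φ) dρ dφ dθ.

Inner (ρ): 1152sin(φ).
Middle (φ): 1152 - 576sqrt(2).
Outer (θ): 1152π (2 - sqrt(2)).

Therefore the triple integral equals 1152π (2 - sqrt(2)).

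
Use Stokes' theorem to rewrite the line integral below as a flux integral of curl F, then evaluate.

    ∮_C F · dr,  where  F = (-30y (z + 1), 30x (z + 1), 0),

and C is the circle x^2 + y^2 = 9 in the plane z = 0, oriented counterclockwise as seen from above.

Let S be the flat disk x^2 + y^2 ≤ 9 in the plane z = 0, with upward unit normal n̂ = ẑ. By Stokes' theorem,

    ∮_C F · dr = ∬_S (∇ × F) · n̂ dS = ∬_D (curl F)_z dA,

where D is the disk x^2 + y^2 ≤ 9.

Compute the curl of F = (-30y (z + 1), 30x (z + 1), 0):
    (∇ × F)_x = ∂F_z/∂y - ∂F_y/∂z = -30x,
    (∇ × F)_y = ∂F_x/∂z - ∂F_z/∂x = -30y,
    (∇ × F)_z = ∂F_y/∂x - ∂F_x/∂y = 60z + 60.

On z = 0, (curl F)_z = 60.

Convert to polar (x = r cos θ, y = r sin θ, dA = r dr dθ); the integrand becomes 60, so

    ∬_D (curl F)_z dA = ∫_0^{2π} ∫_0^{3} (60) · r dr dθ.

Inner (r from 0 to 3): 270.
Outer (θ from 0 to 2π): 540π.

Therefore ∮_C F · dr = 540π.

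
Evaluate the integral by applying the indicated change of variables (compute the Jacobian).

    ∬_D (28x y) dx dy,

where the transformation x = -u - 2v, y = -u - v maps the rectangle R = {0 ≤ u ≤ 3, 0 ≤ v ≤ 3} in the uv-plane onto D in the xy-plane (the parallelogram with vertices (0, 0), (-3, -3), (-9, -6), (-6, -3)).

Compute the Jacobian determinant of (x, y) with respect to (u, v):

    ∂(x,y)/∂(u,v) = | -1  -2 | = (-1)(-1) - (-2)(-1) = -1.
                   | -1  -1 |

Its absolute value is |J| = 1 (the area scaling factor).

Substituting x = -u - 2v, y = -u - v into the integrand,

    28x y → 28u^2 + 84u v + 56v^2,

so the integral becomes

    ∬_R (28u^2 + 84u v + 56v^2) · |J| du dv = ∫_0^3 ∫_0^3 (28u^2 + 84u v + 56v^2) dv du.

Inner (v): 84u^2 + 378u + 504.
Outer (u): 3969.

Therefore ∬_D (28x y) dx dy = 3969.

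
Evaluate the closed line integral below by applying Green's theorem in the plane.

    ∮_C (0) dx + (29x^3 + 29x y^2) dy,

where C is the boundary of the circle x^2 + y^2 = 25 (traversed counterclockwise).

Green's theorem converts the closed line integral into a double integral over the enclosed region D:

    ∮_C P dx + Q dy = ∬_D (∂Q/∂x - ∂P/∂y) dA.

Here P = 0, Q = 29x^3 + 29x y^2, so

    ∂Q/∂x = 87x^2 + 29y^2,    ∂P/∂y = 0,
    ∂Q/∂x - ∂P/∂y = 87x^2 + 29y^2.

D is the region x^2 + y^2 ≤ 25. Evaluating the double integral:

In polar coordinates (x = r cos θ, y = r sin θ, dA = r dr dθ) the integrand becomes 29r^2(cos(2θ) + 2), so

    ∬_D (87x^2 + 29y^2) dA = ∫_0^{2π} ∫_0^{5} (29r^2(cos(2θ) + 2)) · r dr dθ.

Inner (r from 0 to 5): 18125cos(2θ)/4 + 18125/2.
Outer (θ from 0 to 2π): 18125π.

Therefore ∮_C P dx + Q dy = 18125π.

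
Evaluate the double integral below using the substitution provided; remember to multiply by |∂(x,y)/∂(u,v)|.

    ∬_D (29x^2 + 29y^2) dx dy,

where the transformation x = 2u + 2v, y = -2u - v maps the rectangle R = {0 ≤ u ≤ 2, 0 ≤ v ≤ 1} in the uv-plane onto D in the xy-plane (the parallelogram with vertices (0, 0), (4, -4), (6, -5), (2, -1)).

Compute the Jacobian determinant of (x, y) with respect to (u, v):

    ∂(x,y)/∂(u,v) = | 2  2 | = (2)(-1) - (2)(-2) = 2.
                   | -2  -1 |

Its absolute value is |J| = 2 (the area scaling factor).

Substituting x = 2u + 2v, y = -2u - v into the integrand,

    29x^2 + 29y^2 → 232u^2 + 348u v + 145v^2,

so the integral becomes

    ∬_R (232u^2 + 348u v + 145v^2) · |J| du dv = ∫_0^2 ∫_0^1 (464u^2 + 696u v + 290v^2) dv du.

Inner (v): 464u^2 + 348u + 290/3.
Outer (u): 6380/3.

Therefore ∬_D (29x^2 + 29y^2) dx dy = 6380/3.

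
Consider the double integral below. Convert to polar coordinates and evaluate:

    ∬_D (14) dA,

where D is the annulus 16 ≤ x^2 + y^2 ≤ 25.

The region D is 4 ≤ r ≤ 5, 0 ≤ θ ≤ 2π in polar coordinates, where x = r cos(θ), y = r sin(θ), and dA = r dr dθ.

Under the substitution, the integrand becomes 14, so

    ∬_D (14) dA = ∫_{0}^{2π} ∫_{4}^{5} (14) · r dr dθ.

Inner integral (in r): ∫_{4}^{5} (14) · r dr = 63.

Outer integral (in θ): ∫_{0}^{2π} (63) dθ = 126π.

Therefore ∬_D (14) dA = 126π.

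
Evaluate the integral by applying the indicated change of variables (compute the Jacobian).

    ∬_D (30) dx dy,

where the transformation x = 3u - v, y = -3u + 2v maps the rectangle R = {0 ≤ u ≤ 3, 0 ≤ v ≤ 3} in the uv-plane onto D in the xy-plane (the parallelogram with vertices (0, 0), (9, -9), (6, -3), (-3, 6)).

Compute the Jacobian determinant of (x, y) with respect to (u, v):

    ∂(x,y)/∂(u,v) = | 3  -1 | = (3)(2) - (-1)(-3) = 3.
                   | -3  2 |

Its absolute value is |J| = 3 (the area scaling factor).

Substituting x = 3u - v, y = -3u + 2v into the integrand,

    30 → 30,

so the integral becomes

    ∬_R (30) · |J| du dv = ∫_0^3 ∫_0^3 (90) dv du.

Inner (v): 270.
Outer (u): 810.

Therefore ∬_D (30) dx dy = 810.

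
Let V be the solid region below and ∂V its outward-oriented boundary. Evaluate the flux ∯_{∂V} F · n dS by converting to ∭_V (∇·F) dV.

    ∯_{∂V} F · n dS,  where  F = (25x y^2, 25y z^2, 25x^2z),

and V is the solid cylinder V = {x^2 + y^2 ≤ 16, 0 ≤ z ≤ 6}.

By the divergence theorem,

    ∯_{∂V} F · n dS = ∭_V (∇ · F) dV.

Compute the divergence:
    ∇ · F = ∂F_x/∂x + ∂F_y/∂y + ∂F_z/∂z = 25y^2 + 25z^2 + 25x^2 = 25x^2 + 25y^2 + 25z^2.

In cylindrical coordinates, x = r cos(θ), y = r sin(θ), z = z, dV = r dr dθ dz, with 0 ≤ r ≤ 4, 0 ≤ θ ≤ 2π, 0 ≤ z ≤ 6.

The integrand, after substitution and multiplying by the volume element, becomes (25r^2 + 25z^2) · r, so

    ∭_V (∇·F) dV = ∫_0^{2π} ∫_0^{4} ∫_0^{6} (25r^2 + 25z^2) · r dz dr dθ.

Inner (z from 0 to 6): 150r (r^2 + 12).
Middle (r from 0 to 4): 24000.
Outer (θ from 0 to 2π): 48000π.

Therefore ∯_{∂V} F · n dS = 48000π.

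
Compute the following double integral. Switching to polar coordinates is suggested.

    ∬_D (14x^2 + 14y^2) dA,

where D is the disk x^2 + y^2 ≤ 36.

The region D is 0 ≤ r ≤ 6, 0 ≤ θ ≤ 2π in polar coordinates, where x = r cos(θ), y = r sin(θ), and dA = r dr dθ.

Under the substitution, the integrand becomes 14r^2, so

    ∬_D (14x^2 + 14y^2) dA = ∫_{0}^{2π} ∫_{0}^{6} (14r^2) · r dr dθ.

Inner integral (in r): ∫_{0}^{6} (14r^2) · r dr = 4536.

Outer integral (in θ): ∫_{0}^{2π} (4536) dθ = 9072π.

Therefore ∬_D (14x^2 + 14y^2) dA = 9072π.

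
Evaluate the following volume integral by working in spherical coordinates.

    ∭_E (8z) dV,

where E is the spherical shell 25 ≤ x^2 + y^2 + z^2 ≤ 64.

In spherical coordinates, x = ρ sin(φ) cos(θ), y = ρ sin(φ) sin(θ), z = ρ cos(φ), and dV = ρ^2 sin(φ) dρ dφ dθ.

The integrand becomes 8ρ cos(φ), so

    ∭_E (8z) dV = ∫_{0}^{2π} ∫_{0}^{π} ∫_{5}^{8} (8ρ cos(φ)) · ρ^2 sin(φ) dρ dφ dθ.

Inner (ρ): 3471sin(2φ).
Middle (φ): 0.
Outer (θ): 0.

Therefore the triple integral equals 0.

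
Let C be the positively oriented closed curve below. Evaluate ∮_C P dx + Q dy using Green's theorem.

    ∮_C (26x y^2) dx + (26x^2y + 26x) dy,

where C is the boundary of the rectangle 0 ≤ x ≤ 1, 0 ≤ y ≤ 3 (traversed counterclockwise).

Green's theorem converts the closed line integral into a double integral over the enclosed region D:

    ∮_C P dx + Q dy = ∬_D (∂Q/∂x - ∂P/∂y) dA.

Here P = 26x y^2, Q = 26x^2y + 26x, so

    ∂Q/∂x = 52x y + 26,    ∂P/∂y = 52x y,
    ∂Q/∂x - ∂P/∂y = 26.

D is the region 0 ≤ x ≤ 1, 0 ≤ y ≤ 3. Evaluating the double integral:

    ∬_D (26) dA = ∫_0^{1} ∫_0^{3} (26) dy dx.

Inner (y from 0 to 3): 78.
Outer (x from 0 to 1): 78.

Therefore ∮_C P dx + Q dy = 78.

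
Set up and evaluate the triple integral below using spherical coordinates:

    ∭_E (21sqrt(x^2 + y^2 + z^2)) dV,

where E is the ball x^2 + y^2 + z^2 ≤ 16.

In spherical coordinates, x = ρ sin(φ) cos(θ), y = ρ sin(φ) sin(θ), z = ρ cos(φ), and dV = ρ^2 sin(φ) dρ dφ dθ.

The integrand becomes 21ρ, so

    ∭_E (21sqrt(x^2 + y^2 + z^2)) dV = ∫_{0}^{2π} ∫_{0}^{π} ∫_{0}^{4} (21ρ) · ρ^2 sin(φ) dρ dφ dθ.

Inner (ρ): 1344sin(φ).
Middle (φ): 2688.
Outer (θ): 5376π.

Therefore the triple integral equals 5376π.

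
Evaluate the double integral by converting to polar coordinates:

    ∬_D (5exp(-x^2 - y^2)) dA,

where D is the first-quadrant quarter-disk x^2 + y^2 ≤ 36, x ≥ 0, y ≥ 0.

The region D is 0 ≤ r ≤ 6, 0 ≤ θ ≤ π/2 in polar coordinates, where x = r cos(θ), y = r sin(θ), and dA = r dr dθ.

Under the substitution, the integrand becomes 5exp(-r^2), so

    ∬_D (5exp(-x^2 - y^2)) dA = ∫_{0}^{π/2} ∫_{0}^{6} (5exp(-r^2)) · r dr dθ.

Inner integral (in r): ∫_{0}^{6} (5exp(-r^2)) · r dr = 5/2 - 5exp(-36)/2.

Outer integral (in θ): ∫_{0}^{π/2} (5/2 - 5exp(-36)/2) dθ = -5π (1 - exp(36))exp(-36)/4.

Therefore ∬_D (5exp(-x^2 - y^2)) dA = -5π (1 - exp(36))exp(-36)/4.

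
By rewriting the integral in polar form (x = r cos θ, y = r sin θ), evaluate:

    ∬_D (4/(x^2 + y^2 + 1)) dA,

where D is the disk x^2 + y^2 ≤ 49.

The region D is 0 ≤ r ≤ 7, 0 ≤ θ ≤ 2π in polar coordinates, where x = r cos(θ), y = r sin(θ), and dA = r dr dθ.

Under the substitution, the integrand becomes 4/(r^2 + 1), so

    ∬_D (4/(x^2 + y^2 + 1)) dA = ∫_{0}^{2π} ∫_{0}^{7} (4/(r^2 + 1)) · r dr dθ.

Inner integral (in r): ∫_{0}^{7} (4/(r^2 + 1)) · r dr = log(2500).

Outer integral (in θ): ∫_{0}^{2π} (log(2500)) dθ = 4π log(50).

Therefore ∬_D (4/(x^2 + y^2 + 1)) dA = 4π log(50).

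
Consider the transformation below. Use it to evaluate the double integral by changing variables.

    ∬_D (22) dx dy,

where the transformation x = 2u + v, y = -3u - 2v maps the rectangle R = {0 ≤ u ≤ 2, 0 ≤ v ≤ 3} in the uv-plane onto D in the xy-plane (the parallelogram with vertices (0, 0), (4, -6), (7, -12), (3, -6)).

Compute the Jacobian determinant of (x, y) with respect to (u, v):

    ∂(x,y)/∂(u,v) = | 2  1 | = (2)(-2) - (1)(-3) = -1.
                   | -3  -2 |

Its absolute value is |J| = 1 (the area scaling factor).

Substituting x = 2u + v, y = -3u - 2v into the integrand,

    22 → 22,

so the integral becomes

    ∬_R (22) · |J| du dv = ∫_0^2 ∫_0^3 (22) dv du.

Inner (v): 66.
Outer (u): 132.

Therefore ∬_D (22) dx dy = 132.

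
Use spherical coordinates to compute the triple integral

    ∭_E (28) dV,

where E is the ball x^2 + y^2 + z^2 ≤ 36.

In spherical coordinates, x = ρ sin(φ) cos(θ), y = ρ sin(φ) sin(θ), z = ρ cos(φ), and dV = ρ^2 sin(φ) dρ dφ dθ.

The integrand becomes 28, so

    ∭_E (28) dV = ∫_{0}^{2π} ∫_{0}^{π} ∫_{0}^{6} (28) · ρ^2 sin(φ) dρ dφ dθ.

Inner (ρ): 2016sin(φ).
Middle (φ): 4032.
Outer (θ): 8064π.

Therefore the triple integral equals 8064π.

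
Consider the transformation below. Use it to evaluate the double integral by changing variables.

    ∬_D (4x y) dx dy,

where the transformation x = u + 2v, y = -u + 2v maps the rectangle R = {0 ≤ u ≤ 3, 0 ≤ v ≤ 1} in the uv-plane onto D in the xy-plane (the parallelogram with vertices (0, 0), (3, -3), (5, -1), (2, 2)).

Compute the Jacobian determinant of (x, y) with respect to (u, v):

    ∂(x,y)/∂(u,v) = | 1  2 | = (1)(2) - (2)(-1) = 4.
                   | -1  2 |

Its absolute value is |J| = 4 (the area scaling factor).

Substituting x = u + 2v, y = -u + 2v into the integrand,

    4x y → -4u^2 + 16v^2,

so the integral becomes

    ∬_R (-4u^2 + 16v^2) · |J| du dv = ∫_0^3 ∫_0^1 (-16u^2 + 64v^2) dv du.

Inner (v): 64/3 - 16u^2.
Outer (u): -80.

Therefore ∬_D (4x y) dx dy = -80.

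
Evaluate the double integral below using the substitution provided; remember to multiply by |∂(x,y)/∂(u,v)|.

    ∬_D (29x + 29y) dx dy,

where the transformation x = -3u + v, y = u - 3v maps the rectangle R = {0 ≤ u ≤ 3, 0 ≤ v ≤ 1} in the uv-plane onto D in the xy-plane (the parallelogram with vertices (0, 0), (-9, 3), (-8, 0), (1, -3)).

Compute the Jacobian determinant of (x, y) with respect to (u, v):

    ∂(x,y)/∂(u,v) = | -3  1 | = (-3)(-3) - (1)(1) = 8.
                   | 1  -3 |

Its absolute value is |J| = 8 (the area scaling factor).

Substituting x = -3u + v, y = u - 3v into the integrand,

    29x + 29y → -58u - 58v,

so the integral becomes

    ∬_R (-58u - 58v) · |J| du dv = ∫_0^3 ∫_0^1 (-464u - 464v) dv du.

Inner (v): -464u - 232.
Outer (u): -2784.

Therefore ∬_D (29x + 29y) dx dy = -2784.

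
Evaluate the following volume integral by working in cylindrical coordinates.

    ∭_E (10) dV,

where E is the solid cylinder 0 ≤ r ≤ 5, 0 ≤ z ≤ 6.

In cylindrical coordinates, x = r cos(θ), y = r sin(θ), z = z, and dV = r dr dθ dz.

The integrand becomes 10, so

    ∭_E (10) dV = ∫_{0}^{2π} ∫_{0}^{5} ∫_{0}^{6} (10) · r dz dr dθ.

Inner (z): 60r.
Middle (r from 0 to 5): 750.
Outer (θ): 1500π.

Therefore the triple integral equals 1500π.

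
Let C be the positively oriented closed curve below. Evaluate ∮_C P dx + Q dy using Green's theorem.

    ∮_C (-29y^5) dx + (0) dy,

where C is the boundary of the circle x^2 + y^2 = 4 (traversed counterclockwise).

Green's theorem converts the closed line integral into a double integral over the enclosed region D:

    ∮_C P dx + Q dy = ∬_D (∂Q/∂x - ∂P/∂y) dA.

Here P = -29y^5, Q = 0, so

    ∂Q/∂x = 0,    ∂P/∂y = -145y^4,
    ∂Q/∂x - ∂P/∂y = 145y^4.

D is the region x^2 + y^2 ≤ 4. Evaluating the double integral:

In polar coordinates (x = r cos θ, y = r sin θ, dA = r dr dθ) the integrand becomes 145r^4sin(θ)^4, so

    ∬_D (145y^4) dA = ∫_0^{2π} ∫_0^{2} (145r^4sin(θ)^4) · r dr dθ.

Inner (r from 0 to 2): 4640sin(θ)^4/3.
Outer (θ from 0 to 2π): 1160π.

Therefore ∮_C P dx + Q dy = 1160π.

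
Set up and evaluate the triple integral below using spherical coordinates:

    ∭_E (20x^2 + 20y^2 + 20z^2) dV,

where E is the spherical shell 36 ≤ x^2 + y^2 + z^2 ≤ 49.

In spherical coordinates, x = ρ sin(φ) cos(θ), y = ρ sin(φ) sin(θ), z = ρ cos(φ), and dV = ρ^2 sin(φ) dρ dφ dθ.

The integrand becomes 20ρ^2, so

    ∭_E (20x^2 + 20y^2 + 20z^2) dV = ∫_{0}^{2π} ∫_{0}^{π} ∫_{6}^{7} (20ρ^2) · ρ^2 sin(φ) dρ dφ dθ.

Inner (ρ): 36124sin(φ).
Middle (φ): 72248.
Outer (θ): 144496π.

Therefore the triple integral equals 144496π.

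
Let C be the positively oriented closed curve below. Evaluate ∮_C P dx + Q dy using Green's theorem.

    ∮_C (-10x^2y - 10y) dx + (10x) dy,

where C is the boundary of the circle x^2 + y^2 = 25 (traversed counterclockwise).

Green's theorem converts the closed line integral into a double integral over the enclosed region D:

    ∮_C P dx + Q dy = ∬_D (∂Q/∂x - ∂P/∂y) dA.

Here P = -10x^2y - 10y, Q = 10x, so

    ∂Q/∂x = 10,    ∂P/∂y = -10x^2 - 10,
    ∂Q/∂x - ∂P/∂y = 10x^2 + 20.

D is the region x^2 + y^2 ≤ 25. Evaluating the double integral:

In polar coordinates (x = r cos θ, y = r sin θ, dA = r dr dθ) the integrand becomes 10r^2cos(θ)^2 + 20, so

    ∬_D (10x^2 + 20) dA = ∫_0^{2π} ∫_0^{5} (10r^2cos(θ)^2 + 20) · r dr dθ.

Inner (r from 0 to 5): 3125cos(θ)^2/2 + 250.
Outer (θ from 0 to 2π): 4125π/2.

Therefore ∮_C P dx + Q dy = 4125π/2.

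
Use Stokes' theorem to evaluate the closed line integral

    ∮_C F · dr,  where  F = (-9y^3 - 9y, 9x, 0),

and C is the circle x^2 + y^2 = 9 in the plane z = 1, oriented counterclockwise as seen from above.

Let S be the flat disk x^2 + y^2 ≤ 9 in the plane z = 1, with upward unit normal n̂ = ẑ. By Stokes' theorem,

    ∮_C F · dr = ∬_S (∇ × F) · n̂ dS = ∬_D (curl F)_z dA,

where D is the disk x^2 + y^2 ≤ 9.

Compute the curl of F = (-9y^3 - 9y, 9x, 0):
    (∇ × F)_x = ∂F_z/∂y - ∂F_y/∂z = 0,
    (∇ × F)_y = ∂F_x/∂z - ∂F_z/∂x = 0,
    (∇ × F)_z = ∂F_y/∂x - ∂F_x/∂y = 27y^2 + 18.

On z = 1, (curl F)_z = 27y^2 + 18.

Convert to polar (x = r cos θ, y = r sin θ, dA = r dr dθ); the integrand becomes 27r^2sin(θ)^2 + 18, so

    ∬_D (curl F)_z dA = ∫_0^{2π} ∫_0^{3} (27r^2sin(θ)^2 + 18) · r dr dθ.

Inner (r from 0 to 3): 2187sin(θ)^2/4 + 81.
Outer (θ from 0 to 2π): 2835π/4.

Therefore ∮_C F · dr = 2835π/4.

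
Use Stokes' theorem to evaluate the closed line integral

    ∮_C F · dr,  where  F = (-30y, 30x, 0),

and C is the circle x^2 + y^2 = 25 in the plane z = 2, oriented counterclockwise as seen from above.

Let S be the flat disk x^2 + y^2 ≤ 25 in the plane z = 2, with upward unit normal n̂ = ẑ. By Stokes' theorem,

    ∮_C F · dr = ∬_S (∇ × F) · n̂ dS = ∬_D (curl F)_z dA,

where D is the disk x^2 + y^2 ≤ 25.

Compute the curl of F = (-30y, 30x, 0):
    (∇ × F)_x = ∂F_z/∂y - ∂F_y/∂z = 0,
    (∇ × F)_y = ∂F_x/∂z - ∂F_z/∂x = 0,
    (∇ × F)_z = ∂F_y/∂x - ∂F_x/∂y = 60.

On z = 2, (curl F)_z = 60.

Convert to polar (x = r cos θ, y = r sin θ, dA = r dr dθ); the integrand becomes 60, so

    ∬_D (curl F)_z dA = ∫_0^{2π} ∫_0^{5} (60) · r dr dθ.

Inner (r from 0 to 5): 750.
Outer (θ from 0 to 2π): 1500π.

Therefore ∮_C F · dr = 1500π.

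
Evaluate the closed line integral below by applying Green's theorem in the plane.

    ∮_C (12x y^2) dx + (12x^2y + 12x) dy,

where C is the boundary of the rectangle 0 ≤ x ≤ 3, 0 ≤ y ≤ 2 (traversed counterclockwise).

Green's theorem converts the closed line integral into a double integral over the enclosed region D:

    ∮_C P dx + Q dy = ∬_D (∂Q/∂x - ∂P/∂y) dA.

Here P = 12x y^2, Q = 12x^2y + 12x, so

    ∂Q/∂x = 24x y + 12,    ∂P/∂y = 24x y,
    ∂Q/∂x - ∂P/∂y = 12.

D is the region 0 ≤ x ≤ 3, 0 ≤ y ≤ 2. Evaluating the double integral:

    ∬_D (12) dA = ∫_0^{3} ∫_0^{2} (12) dy dx.

Inner (y from 0 to 2): 24.
Outer (x from 0 to 3): 72.

Therefore ∮_C P dx + Q dy = 72.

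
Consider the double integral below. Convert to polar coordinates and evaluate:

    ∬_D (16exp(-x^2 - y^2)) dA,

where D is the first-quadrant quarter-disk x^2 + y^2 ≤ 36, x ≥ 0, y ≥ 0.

The region D is 0 ≤ r ≤ 6, 0 ≤ θ ≤ π/2 in polar coordinates, where x = r cos(θ), y = r sin(θ), and dA = r dr dθ.

Under the substitution, the integrand becomes 16exp(-r^2), so

    ∬_D (16exp(-x^2 - y^2)) dA = ∫_{0}^{π/2} ∫_{0}^{6} (16exp(-r^2)) · r dr dθ.

Inner integral (in r): ∫_{0}^{6} (16exp(-r^2)) · r dr = 8 - 8exp(-36).

Outer integral (in θ): ∫_{0}^{π/2} (8 - 8exp(-36)) dθ = -4π exp(-36) + 4π.

Therefore ∬_D (16exp(-x^2 - y^2)) dA = -4π exp(-36) + 4π.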